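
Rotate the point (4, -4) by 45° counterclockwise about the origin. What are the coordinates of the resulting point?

Rotation matrix for 45°: [[cos 45°, -sin 45°], [sin 45°, cos 45°]] ≈ [[0.707107, -0.707107], [0.707107, 0.707107]]
[[0.707107, -0.707107], [0.707107, 0.707107]] × [4, -4]ᵀ ≈ [5.6569, 0]ᵀ
Result: (5.6569, 0)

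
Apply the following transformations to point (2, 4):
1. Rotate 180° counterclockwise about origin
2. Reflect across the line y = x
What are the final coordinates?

Step 1: Rotate 180° → (-2, -4)
Step 2: Reflect across line y = x → (-4, -2)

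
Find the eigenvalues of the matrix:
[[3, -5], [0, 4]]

Characteristic equation: det(A - λI) = 0
λ² - (trace)λ + (det) = 0
trace = 3 + 4 = 7, det = (3)(4) - (-5)(0) = 12
λ² - (7)λ + (12) = 0
λ = (7 ± √((7)² - 4·(12))) / 2 = (7 ± √1) / 2
Solving: λ = 3, 4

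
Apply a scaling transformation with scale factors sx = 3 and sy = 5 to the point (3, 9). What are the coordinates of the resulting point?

Scaling matrix:
[[3, 0], [0, 5]]
Result: (3 × 3, 9 × 5) = (9, 45)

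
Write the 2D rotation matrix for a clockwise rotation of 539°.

Rotation matrix formula: [[cos θ, -sin θ], [sin θ, cos θ]]
A clockwise rotation by 539° is equivalent to a counterclockwise rotation by -539°.
For θ = -539°:
cos(-539°) = -0.9998
sin(-539°) = -0.0175
Result: [[-0.9998, 0.0175], [-0.0175, -0.9998]]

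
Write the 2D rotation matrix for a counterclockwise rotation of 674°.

Rotation matrix formula: [[cos θ, -sin θ], [sin θ, cos θ]]
For θ = 674°:
cos(674°) = 0.6947
sin(674°) = -0.7193
Result: [[0.6947, 0.7193], [-0.7193, 0.6947]]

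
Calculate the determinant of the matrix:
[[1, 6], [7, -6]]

For a 2×2 matrix [[a, b], [c, d]], det = ad - bc
det = (1)(-6) - (6)(7) = -6 - 42 = -48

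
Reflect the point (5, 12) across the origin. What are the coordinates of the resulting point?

Reflection across origin: (5, 12) → (-5, -12)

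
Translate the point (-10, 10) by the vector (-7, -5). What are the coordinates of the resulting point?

Translation by (-7, -5) (homogeneous matrix [[1, 0, -7], [0, 1, -5], [0, 0, 1]]):
x' = -10 + -7 = -17
y' = 10 + -5 = 5
Result: (-17, 5)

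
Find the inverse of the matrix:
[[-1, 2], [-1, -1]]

For [[a,b],[c,d]], inverse = (1/det)·[[d,-b],[-c,a]]
det = (-1)(-1) - (2)(-1) = 1 - -2 = 3
Inverse = (1/3)·[[-1, -2], [1, -1]]
= [[-1/3, -2/3], [1/3, -1/3]]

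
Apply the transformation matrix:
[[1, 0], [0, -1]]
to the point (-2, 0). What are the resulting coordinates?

Matrix multiplication:
[[1, 0], [0, -1]] × [-2, 0]ᵀ
= [(1)(-2) + (0)(0), (0)(-2) + (-1)(0)]ᵀ
= [-2, 0]ᵀ
Result: (-2, 0)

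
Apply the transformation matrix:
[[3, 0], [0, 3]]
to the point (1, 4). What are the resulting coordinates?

Matrix multiplication:
[[3, 0], [0, 3]] × [1, 4]ᵀ
= [(3)(1) + (0)(4), (0)(1) + (3)(4)]ᵀ
= [3, 12]ᵀ
Result: (3, 12)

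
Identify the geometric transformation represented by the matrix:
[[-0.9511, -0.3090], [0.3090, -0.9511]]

This matrix represents: rotation by 162° counterclockwise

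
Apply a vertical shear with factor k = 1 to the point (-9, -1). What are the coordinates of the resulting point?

Shear matrix for vertical shear with factor k = 1:
[[1, 0], [1, 1]]
Result: (-9, -1) → (-9, -10)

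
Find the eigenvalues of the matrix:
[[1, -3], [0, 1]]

Characteristic equation: det(A - λI) = 0
λ² - (trace)λ + (det) = 0
trace = 1 + 1 = 2, det = (1)(1) - (-3)(0) = 1
λ² - (2)λ + (1) = 0
λ = (2 ± √((2)² - 4·(1))) / 2 = (2 ± √0) / 2
Solving: λ = 1, 1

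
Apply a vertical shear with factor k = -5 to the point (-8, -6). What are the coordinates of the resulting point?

Shear matrix for vertical shear with factor k = -5:
[[1, 0], [-5, 1]]
Result: (-8, -6) → (-8, 34)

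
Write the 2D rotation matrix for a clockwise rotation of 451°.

Rotation matrix formula: [[cos θ, -sin θ], [sin θ, cos θ]]
A clockwise rotation by 451° is equivalent to a counterclockwise rotation by -451°.
For θ = -451°:
cos(-451°) = -0.0175
sin(-451°) = -0.9998
Result: [[-0.0175, 0.9998], [-0.9998, -0.0175]]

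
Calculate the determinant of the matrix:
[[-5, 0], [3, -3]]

For a 2×2 matrix [[a, b], [c, d]], det = ad - bc
det = (-5)(-3) - (0)(3) = 15 - 0 = 15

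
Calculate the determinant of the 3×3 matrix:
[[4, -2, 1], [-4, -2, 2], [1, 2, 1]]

Expansion along first row:
det = 4·det([[-2,2],[2,1]]) - -2·det([[-4,2],[1,1]]) + 1·det([[-4,-2],[1,2]])
    = 4·(-2·1 - 2·2) - -2·(-4·1 - 2·1) + 1·(-4·2 - -2·1)
    = 4·-6 - -2·-6 + 1·-6
    = -24 + -12 + -6 = -42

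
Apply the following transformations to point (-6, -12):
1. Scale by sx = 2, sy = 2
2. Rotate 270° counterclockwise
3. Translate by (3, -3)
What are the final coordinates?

Step 1: Scale → (-12, -24)
Step 2: Rotate 270° → (-24, 12)
Step 3: Translate → (-21, 9)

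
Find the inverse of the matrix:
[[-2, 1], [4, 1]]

For [[a,b],[c,d]], inverse = (1/det)·[[d,-b],[-c,a]]
det = (-2)(1) - (1)(4) = -2 - 4 = -6
Inverse = (1/-6)·[[1, -1], [-4, -2]]
= [[-1/6, 1/6], [2/3, 1/3]]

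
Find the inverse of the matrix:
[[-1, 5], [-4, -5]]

For [[a,b],[c,d]], inverse = (1/det)·[[d,-b],[-c,a]]
det = (-1)(-5) - (5)(-4) = 5 - -20 = 25
Inverse = (1/25)·[[-5, -5], [4, -1]]
= [[-1/5, -1/5], [4/25, -1/25]]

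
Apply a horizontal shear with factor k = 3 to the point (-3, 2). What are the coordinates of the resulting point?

Shear matrix for horizontal shear with factor k = 3:
[[1, 3], [0, 1]]
Result: (-3, 2) → (3, 2)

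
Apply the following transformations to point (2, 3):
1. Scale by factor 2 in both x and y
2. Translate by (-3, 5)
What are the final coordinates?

Step 1: Scale (2, 3) by 2 → (4, 6)
Step 2: Translate by (-3, 5) → (1, 11)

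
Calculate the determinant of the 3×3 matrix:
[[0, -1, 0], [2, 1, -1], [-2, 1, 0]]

Expansion along first row:
det = 0·det([[1,-1],[1,0]]) - -1·det([[2,-1],[-2,0]]) + 0·det([[2,1],[-2,1]])
    = 0·(1·0 - -1·1) - -1·(2·0 - -1·-2) + 0·(2·1 - 1·-2)
    = 0·1 - -1·-2 + 0·4
    = 0 + -2 + 0 = -2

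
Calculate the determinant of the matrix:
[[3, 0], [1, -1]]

For a 2×2 matrix [[a, b], [c, d]], det = ad - bc
det = (3)(-1) - (0)(1) = -3 - 0 = -3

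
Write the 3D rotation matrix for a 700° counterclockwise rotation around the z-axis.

Rotation matrix for counterclockwise 700° around z-axis:
cos(700°) = 0.9397, sin(700°) = -0.3420
Result: [[0.9397, 0.3420, 0], [-0.3420, 0.9397, 0], [0, 0, 1]]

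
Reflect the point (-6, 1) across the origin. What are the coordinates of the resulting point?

Reflection across origin: (-6, 1) → (6, -1)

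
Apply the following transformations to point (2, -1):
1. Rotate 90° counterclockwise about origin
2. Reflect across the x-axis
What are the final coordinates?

Step 1: Rotate 90° → (1, 2)
Step 2: Reflect across x-axis → (1, -2)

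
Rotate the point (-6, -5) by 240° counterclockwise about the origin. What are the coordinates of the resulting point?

Rotation matrix for 240°: [[cos 240°, -sin 240°], [sin 240°, cos 240°]] ≈ [[-0.500000, 0.866025], [-0.866025, -0.500000]]
[[-0.500000, 0.866025], [-0.866025, -0.500000]] × [-6, -5]ᵀ ≈ [-1.3301, 7.6962]ᵀ
Result: (-1.3301, 7.6962)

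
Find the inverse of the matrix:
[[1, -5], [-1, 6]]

For [[a,b],[c,d]], inverse = (1/det)·[[d,-b],[-c,a]]
det = (1)(6) - (-5)(-1) = 6 - 5 = 1
Inverse = [[6, 5], [1, 1]]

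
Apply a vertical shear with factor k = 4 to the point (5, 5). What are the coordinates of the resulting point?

Shear matrix for vertical shear with factor k = 4:
[[1, 0], [4, 1]]
Result: (5, 5) → (5, 25)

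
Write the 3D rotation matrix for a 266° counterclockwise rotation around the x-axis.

Rotation matrix for counterclockwise 266° around x-axis:
cos(266°) = -0.0698, sin(266°) = -0.9976
Result: [[1, 0, 0], [0, -0.0698, 0.9976], [0, -0.9976, -0.0698]]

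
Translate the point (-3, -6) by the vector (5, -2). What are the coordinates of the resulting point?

Translation by (5, -2) (homogeneous matrix [[1, 0, 5], [0, 1, -2], [0, 0, 1]]):
x' = -3 + 5 = 2
y' = -6 + -2 = -8
Result: (2, -8)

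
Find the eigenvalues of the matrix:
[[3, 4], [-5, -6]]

Characteristic equation: det(A - λI) = 0
λ² - (trace)λ + (det) = 0
trace = 3 + -6 = -3, det = (3)(-6) - (4)(-5) = 2
λ² - (-3)λ + (2) = 0
λ = (-3 ± √((-3)² - 4·(2))) / 2 = (-3 ± √1) / 2
Solving: λ = -2, -1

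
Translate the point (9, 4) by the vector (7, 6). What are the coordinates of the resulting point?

Translation by (7, 6) (homogeneous matrix [[1, 0, 7], [0, 1, 6], [0, 0, 1]]):
x' = 9 + 7 = 16
y' = 4 + 6 = 10
Result: (16, 10)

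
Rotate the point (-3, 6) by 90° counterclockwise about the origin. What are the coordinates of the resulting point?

Rotation matrix for 90°: [[cos 90°, -sin 90°], [sin 90°, cos 90°]] = [[0, -1], [1, 0]]
[[0, -1], [1, 0]] × [-3, 6]ᵀ = [-6, -3]ᵀ
Result: (-6, -3)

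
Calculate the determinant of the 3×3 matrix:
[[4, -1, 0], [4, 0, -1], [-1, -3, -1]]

Expansion along first row:
det = 4·det([[0,-1],[-3,-1]]) - -1·det([[4,-1],[-1,-1]]) + 0·det([[4,0],[-1,-3]])
    = 4·(0·-1 - -1·-3) - -1·(4·-1 - -1·-1) + 0·(4·-3 - 0·-1)
    = 4·-3 - -1·-5 + 0·-12
    = -12 + -5 + 0 = -17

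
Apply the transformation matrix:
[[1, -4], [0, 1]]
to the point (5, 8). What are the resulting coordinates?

Matrix multiplication:
[[1, -4], [0, 1]] × [5, 8]ᵀ
= [(1)(5) + (-4)(8), (0)(5) + (1)(8)]ᵀ
= [-27, 8]ᵀ
Result: (-27, 8)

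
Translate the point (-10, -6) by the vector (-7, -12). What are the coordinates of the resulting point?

Translation by (-7, -12) (homogeneous matrix [[1, 0, -7], [0, 1, -12], [0, 0, 1]]):
x' = -10 + -7 = -17
y' = -6 + -12 = -18
Result: (-17, -18)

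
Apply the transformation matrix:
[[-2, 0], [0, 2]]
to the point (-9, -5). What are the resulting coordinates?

Matrix multiplication:
[[-2, 0], [0, 2]] × [-9, -5]ᵀ
= [(-2)(-9) + (0)(-5), (0)(-9) + (2)(-5)]ᵀ
= [18, -10]ᵀ
Result: (18, -10)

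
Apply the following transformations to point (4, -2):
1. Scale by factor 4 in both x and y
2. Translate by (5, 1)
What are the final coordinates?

Step 1: Scale (4, -2) by 4 → (16, -8)
Step 2: Translate by (5, 1) → (21, -7)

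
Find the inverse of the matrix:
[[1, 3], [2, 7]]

For [[a,b],[c,d]], inverse = (1/det)·[[d,-b],[-c,a]]
det = (1)(7) - (3)(2) = 7 - 6 = 1
Inverse = [[7, -3], [-2, 1]]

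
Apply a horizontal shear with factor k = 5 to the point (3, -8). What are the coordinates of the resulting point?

Shear matrix for horizontal shear with factor k = 5:
[[1, 5], [0, 1]]
Result: (3, -8) → (-37, -8)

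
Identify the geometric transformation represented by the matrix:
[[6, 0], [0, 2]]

This matrix represents: non-uniform scaling by sx = 6, sy = 2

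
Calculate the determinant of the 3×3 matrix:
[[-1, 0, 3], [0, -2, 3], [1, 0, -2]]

Expansion along first row:
det = -1·det([[-2,3],[0,-2]]) - 0·det([[0,3],[1,-2]]) + 3·det([[0,-2],[1,0]])
    = -1·(-2·-2 - 3·0) - 0·(0·-2 - 3·1) + 3·(0·0 - -2·1)
    = -1·4 - 0·-3 + 3·2
    = -4 + 0 + 6 = 2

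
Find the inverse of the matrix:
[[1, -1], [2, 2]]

For [[a,b],[c,d]], inverse = (1/det)·[[d,-b],[-c,a]]
det = (1)(2) - (-1)(2) = 2 - -2 = 4
Inverse = (1/4)·[[2, 1], [-2, 1]]
= [[1/2, 1/4], [-1/2, 1/4]]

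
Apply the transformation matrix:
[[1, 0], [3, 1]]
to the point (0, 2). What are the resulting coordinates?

Matrix multiplication:
[[1, 0], [3, 1]] × [0, 2]ᵀ
= [(1)(0) + (0)(2), (3)(0) + (1)(2)]ᵀ
= [0, 2]ᵀ
Result: (0, 2)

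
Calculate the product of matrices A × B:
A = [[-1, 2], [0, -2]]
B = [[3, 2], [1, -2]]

Matrix multiplication:
C[0][0] = -1×3 + 2×1 = -1
C[0][1] = -1×2 + 2×-2 = -6
C[1][0] = 0×3 + -2×1 = -2
C[1][1] = 0×2 + -2×-2 = 4
Result: [[-1, -6], [-2, 4]]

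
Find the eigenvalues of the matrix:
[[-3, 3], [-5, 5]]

Characteristic equation: det(A - λI) = 0
λ² - (trace)λ + (det) = 0
trace = -3 + 5 = 2, det = (-3)(5) - (3)(-5) = 0
λ² - (2)λ + (0) = 0
λ = (2 ± √((2)² - 4·(0))) / 2 = (2 ± √4) / 2
Solving: λ = 0, 2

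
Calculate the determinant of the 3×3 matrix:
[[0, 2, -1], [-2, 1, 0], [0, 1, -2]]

Expansion along first row:
det = 0·det([[1,0],[1,-2]]) - 2·det([[-2,0],[0,-2]]) + -1·det([[-2,1],[0,1]])
    = 0·(1·-2 - 0·1) - 2·(-2·-2 - 0·0) + -1·(-2·1 - 1·0)
    = 0·-2 - 2·4 + -1·-2
    = 0 + -8 + 2 = -6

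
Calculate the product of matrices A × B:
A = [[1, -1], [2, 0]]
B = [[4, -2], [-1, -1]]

Matrix multiplication:
C[0][0] = 1×4 + -1×-1 = 5
C[0][1] = 1×-2 + -1×-1 = -1
C[1][0] = 2×4 + 0×-1 = 8
C[1][1] = 2×-2 + 0×-1 = -4
Result: [[5, -1], [8, -4]]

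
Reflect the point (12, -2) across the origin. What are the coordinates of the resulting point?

Reflection across origin: (12, -2) → (-12, 2)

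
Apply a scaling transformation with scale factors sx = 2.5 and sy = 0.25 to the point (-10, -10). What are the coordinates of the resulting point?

Scaling matrix:
[[2.50, 0], [0, 0.25]]
Result: (-10 × 2.5, -10 × 0.25) = (-25, -2.5)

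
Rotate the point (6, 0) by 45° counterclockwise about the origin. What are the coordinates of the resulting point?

Rotation matrix for 45°: [[cos 45°, -sin 45°], [sin 45°, cos 45°]] ≈ [[0.707107, -0.707107], [0.707107, 0.707107]]
[[0.707107, -0.707107], [0.707107, 0.707107]] × [6, 0]ᵀ ≈ [4.2426, 4.2426]ᵀ
Result: (4.2426, 4.2426)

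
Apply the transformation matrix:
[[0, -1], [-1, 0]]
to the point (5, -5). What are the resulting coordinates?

Matrix multiplication:
[[0, -1], [-1, 0]] × [5, -5]ᵀ
= [(0)(5) + (-1)(-5), (-1)(5) + (0)(-5)]ᵀ
= [5, -5]ᵀ
Result: (5, -5)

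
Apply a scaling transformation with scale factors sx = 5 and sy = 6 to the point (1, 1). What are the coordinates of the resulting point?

Scaling matrix:
[[5, 0], [0, 6]]
Result: (1 × 5, 1 × 6) = (5, 6)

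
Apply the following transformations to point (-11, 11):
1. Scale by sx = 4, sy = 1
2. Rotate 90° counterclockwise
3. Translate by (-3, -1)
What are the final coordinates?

Step 1: Scale → (-44, 11)
Step 2: Rotate 90° → (-11, -44)
Step 3: Translate → (-14, -45)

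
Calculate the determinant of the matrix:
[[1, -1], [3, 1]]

For a 2×2 matrix [[a, b], [c, d]], det = ad - bc
det = (1)(1) - (-1)(3) = 1 - -3 = 4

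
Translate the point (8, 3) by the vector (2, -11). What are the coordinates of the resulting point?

Translation by (2, -11) (homogeneous matrix [[1, 0, 2], [0, 1, -11], [0, 0, 1]]):
x' = 8 + 2 = 10
y' = 3 + -11 = -8
Result: (10, -8)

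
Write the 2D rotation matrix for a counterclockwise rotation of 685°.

Rotation matrix formula: [[cos θ, -sin θ], [sin θ, cos θ]]
For θ = 685°:
cos(685°) = 0.8192
sin(685°) = -0.5736
Result: [[0.8192, 0.5736], [-0.5736, 0.8192]]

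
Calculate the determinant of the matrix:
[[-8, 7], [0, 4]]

For a 2×2 matrix [[a, b], [c, d]], det = ad - bc
det = (-8)(4) - (7)(0) = -32 - 0 = -32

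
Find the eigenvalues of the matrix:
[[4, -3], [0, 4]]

Characteristic equation: det(A - λI) = 0
λ² - (trace)λ + (det) = 0
trace = 4 + 4 = 8, det = (4)(4) - (-3)(0) = 16
λ² - (8)λ + (16) = 0
λ = (8 ± √((8)² - 4·(16))) / 2 = (8 ± √0) / 2
Solving: λ = 4, 4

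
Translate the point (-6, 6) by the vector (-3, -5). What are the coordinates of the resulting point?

Translation by (-3, -5) (homogeneous matrix [[1, 0, -3], [0, 1, -5], [0, 0, 1]]):
x' = -6 + -3 = -9
y' = 6 + -5 = 1
Result: (-9, 1)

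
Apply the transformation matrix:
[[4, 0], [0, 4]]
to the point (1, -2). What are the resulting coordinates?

Matrix multiplication:
[[4, 0], [0, 4]] × [1, -2]ᵀ
= [(4)(1) + (0)(-2), (0)(1) + (4)(-2)]ᵀ
= [4, -8]ᵀ
Result: (4, -8)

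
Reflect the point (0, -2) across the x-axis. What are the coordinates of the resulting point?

Reflection across x-axis: (0, -2) → (0, 2)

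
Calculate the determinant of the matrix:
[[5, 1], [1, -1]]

For a 2×2 matrix [[a, b], [c, d]], det = ad - bc
det = (5)(-1) - (1)(1) = -5 - 1 = -6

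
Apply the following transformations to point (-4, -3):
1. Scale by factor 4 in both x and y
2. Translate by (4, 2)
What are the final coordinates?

Step 1: Scale (-4, -3) by 4 → (-16, -12)
Step 2: Translate by (4, 2) → (-12, -10)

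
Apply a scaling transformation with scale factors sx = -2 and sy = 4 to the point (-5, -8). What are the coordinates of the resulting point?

Scaling matrix:
[[-2, 0], [0, 4]]
Result: (-5 × -2, -8 × 4) = (10, -32)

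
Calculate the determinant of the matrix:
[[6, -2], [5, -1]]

For a 2×2 matrix [[a, b], [c, d]], det = ad - bc
det = (6)(-1) - (-2)(5) = -6 - -10 = 4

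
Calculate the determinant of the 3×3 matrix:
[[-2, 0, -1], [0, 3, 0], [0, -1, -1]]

Expansion along first row:
det = -2·det([[3,0],[-1,-1]]) - 0·det([[0,0],[0,-1]]) + -1·det([[0,3],[0,-1]])
    = -2·(3·-1 - 0·-1) - 0·(0·-1 - 0·0) + -1·(0·-1 - 3·0)
    = -2·-3 - 0·0 + -1·0
    = 6 + 0 + 0 = 6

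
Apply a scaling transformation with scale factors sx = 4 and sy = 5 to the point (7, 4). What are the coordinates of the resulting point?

Scaling matrix:
[[4, 0], [0, 5]]
Result: (7 × 4, 4 × 5) = (28, 20)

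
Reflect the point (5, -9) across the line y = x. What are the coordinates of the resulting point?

Reflection across line y = x: (5, -9) → (-9, 5)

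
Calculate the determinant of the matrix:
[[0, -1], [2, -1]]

For a 2×2 matrix [[a, b], [c, d]], det = ad - bc
det = (0)(-1) - (-1)(2) = 0 - -2 = 2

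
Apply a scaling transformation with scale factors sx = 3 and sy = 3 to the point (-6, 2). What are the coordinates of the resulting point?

Scaling matrix:
[[3, 0], [0, 3]]
Result: (-6 × 3, 2 × 3) = (-18, 6)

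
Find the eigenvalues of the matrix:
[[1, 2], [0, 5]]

Characteristic equation: det(A - λI) = 0
λ² - (trace)λ + (det) = 0
trace = 1 + 5 = 6, det = (1)(5) - (2)(0) = 5
λ² - (6)λ + (5) = 0
λ = (6 ± √((6)² - 4·(5))) / 2 = (6 ± √16) / 2
Solving: λ = 1, 5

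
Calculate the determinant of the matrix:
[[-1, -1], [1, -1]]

For a 2×2 matrix [[a, b], [c, d]], det = ad - bc
det = (-1)(-1) - (-1)(1) = 1 - -1 = 2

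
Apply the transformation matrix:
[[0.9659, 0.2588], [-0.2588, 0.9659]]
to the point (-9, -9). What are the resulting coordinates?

Matrix multiplication:
[[0.9659, 0.2588], [-0.2588, 0.9659]] × [-9, -9]ᵀ
= [(0.9659)(-9) + (0.2588)(-9), (-0.2588)(-9) + (0.9659)(-9)]ᵀ
= [-11.0223, -6.3639]ᵀ
Result: (-11.0223, -6.3639)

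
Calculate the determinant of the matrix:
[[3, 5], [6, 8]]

For a 2×2 matrix [[a, b], [c, d]], det = ad - bc
det = (3)(8) - (5)(6) = 24 - 30 = -6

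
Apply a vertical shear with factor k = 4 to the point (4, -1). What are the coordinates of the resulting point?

Shear matrix for vertical shear with factor k = 4:
[[1, 0], [4, 1]]
Result: (4, -1) → (4, 15)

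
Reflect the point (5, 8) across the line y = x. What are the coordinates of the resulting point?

Reflection across line y = x: (5, 8) → (8, 5)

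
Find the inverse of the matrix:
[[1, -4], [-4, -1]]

For [[a,b],[c,d]], inverse = (1/det)·[[d,-b],[-c,a]]
det = (1)(-1) - (-4)(-4) = -1 - 16 = -17
Inverse = (1/-17)·[[-1, 4], [4, 1]]
= [[1/17, -4/17], [-4/17, -1/17]]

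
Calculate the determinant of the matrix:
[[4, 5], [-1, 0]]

For a 2×2 matrix [[a, b], [c, d]], det = ad - bc
det = (4)(0) - (5)(-1) = 0 - -5 = 5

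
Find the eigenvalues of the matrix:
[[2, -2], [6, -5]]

Characteristic equation: det(A - λI) = 0
λ² - (trace)λ + (det) = 0
trace = 2 + -5 = -3, det = (2)(-5) - (-2)(6) = 2
λ² - (-3)λ + (2) = 0
λ = (-3 ± √((-3)² - 4·(2))) / 2 = (-3 ± √1) / 2
Solving: λ = -2, -1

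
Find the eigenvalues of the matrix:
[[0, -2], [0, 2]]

Characteristic equation: det(A - λI) = 0
λ² - (trace)λ + (det) = 0
trace = 0 + 2 = 2, det = (0)(2) - (-2)(0) = 0
λ² - (2)λ + (0) = 0
λ = (2 ± √((2)² - 4·(0))) / 2 = (2 ± √4) / 2
Solving: λ = 0, 2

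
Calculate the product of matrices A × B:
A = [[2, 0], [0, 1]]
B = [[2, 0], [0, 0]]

Matrix multiplication:
C[0][0] = 2×2 + 0×0 = 4
C[0][1] = 2×0 + 0×0 = 0
C[1][0] = 0×2 + 1×0 = 0
C[1][1] = 0×0 + 1×0 = 0
Result: [[4, 0], [0, 0]]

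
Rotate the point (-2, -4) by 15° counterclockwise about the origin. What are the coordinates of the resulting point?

Rotation matrix for 15°: [[cos 15°, -sin 15°], [sin 15°, cos 15°]] ≈ [[0.965926, -0.258819], [0.258819, 0.965926]]
[[0.965926, -0.258819], [0.258819, 0.965926]] × [-2, -4]ᵀ ≈ [-0.8966, -4.3813]ᵀ
Result: (-0.8966, -4.3813)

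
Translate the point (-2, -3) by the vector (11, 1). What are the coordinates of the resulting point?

Translation by (11, 1) (homogeneous matrix [[1, 0, 11], [0, 1, 1], [0, 0, 1]]):
x' = -2 + 11 = 9
y' = -3 + 1 = -2
Result: (9, -2)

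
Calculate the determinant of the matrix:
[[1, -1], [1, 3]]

For a 2×2 matrix [[a, b], [c, d]], det = ad - bc
det = (1)(3) - (-1)(1) = 3 - -1 = 4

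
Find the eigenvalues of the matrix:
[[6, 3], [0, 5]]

Characteristic equation: det(A - λI) = 0
λ² - (trace)λ + (det) = 0
trace = 6 + 5 = 11, det = (6)(5) - (3)(0) = 30
λ² - (11)λ + (30) = 0
λ = (11 ± √((11)² - 4·(30))) / 2 = (11 ± √1) / 2
Solving: λ = 5, 6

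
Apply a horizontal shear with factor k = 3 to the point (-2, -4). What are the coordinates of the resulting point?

Shear matrix for horizontal shear with factor k = 3:
[[1, 3], [0, 1]]
Result: (-2, -4) → (-14, -4)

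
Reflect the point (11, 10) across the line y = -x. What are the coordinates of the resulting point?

Reflection across line y = -x: (11, 10) → (-10, -11)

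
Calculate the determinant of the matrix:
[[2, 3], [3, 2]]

For a 2×2 matrix [[a, b], [c, d]], det = ad - bc
det = (2)(2) - (3)(3) = 4 - 9 = -5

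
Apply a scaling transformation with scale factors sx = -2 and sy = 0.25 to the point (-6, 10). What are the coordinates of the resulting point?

Scaling matrix:
[[-2, 0], [0, 0.25]]
Result: (-6 × -2, 10 × 0.25) = (12, 2.5)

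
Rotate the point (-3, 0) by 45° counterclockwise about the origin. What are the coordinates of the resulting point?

Rotation matrix for 45°: [[cos 45°, -sin 45°], [sin 45°, cos 45°]] ≈ [[0.707107, -0.707107], [0.707107, 0.707107]]
[[0.707107, -0.707107], [0.707107, 0.707107]] × [-3, 0]ᵀ ≈ [-2.1213, -2.1213]ᵀ
Result: (-2.1213, -2.1213)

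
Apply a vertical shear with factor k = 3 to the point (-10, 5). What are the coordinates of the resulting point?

Shear matrix for vertical shear with factor k = 3:
[[1, 0], [3, 1]]
Result: (-10, 5) → (-10, -25)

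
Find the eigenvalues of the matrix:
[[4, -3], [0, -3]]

Characteristic equation: det(A - λI) = 0
λ² - (trace)λ + (det) = 0
trace = 4 + -3 = 1, det = (4)(-3) - (-3)(0) = -12
λ² - (1)λ + (-12) = 0
λ = (1 ± √((1)² - 4·(-12))) / 2 = (1 ± √49) / 2
Solving: λ = -3, 4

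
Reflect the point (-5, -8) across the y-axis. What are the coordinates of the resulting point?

Reflection across y-axis: (-5, -8) → (5, -8)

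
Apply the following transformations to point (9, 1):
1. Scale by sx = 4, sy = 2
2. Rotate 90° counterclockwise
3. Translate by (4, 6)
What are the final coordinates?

Step 1: Scale → (36, 2)
Step 2: Rotate 90° → (-2, 36)
Step 3: Translate → (2, 42)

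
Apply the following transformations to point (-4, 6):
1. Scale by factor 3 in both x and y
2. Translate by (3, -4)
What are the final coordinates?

Step 1: Scale (-4, 6) by 3 → (-12, 18)
Step 2: Translate by (3, -4) → (-9, 14)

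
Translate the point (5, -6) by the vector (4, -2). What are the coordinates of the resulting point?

Translation by (4, -2) (homogeneous matrix [[1, 0, 4], [0, 1, -2], [0, 0, 1]]):
x' = 5 + 4 = 9
y' = -6 + -2 = -8
Result: (9, -8)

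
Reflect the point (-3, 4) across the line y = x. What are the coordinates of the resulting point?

Reflection across line y = x: (-3, 4) → (4, -3)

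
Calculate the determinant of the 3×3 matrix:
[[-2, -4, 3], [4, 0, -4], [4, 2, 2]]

Expansion along first row:
det = -2·det([[0,-4],[2,2]]) - -4·det([[4,-4],[4,2]]) + 3·det([[4,0],[4,2]])
    = -2·(0·2 - -4·2) - -4·(4·2 - -4·4) + 3·(4·2 - 0·4)
    = -2·8 - -4·24 + 3·8
    = -16 + 96 + 24 = 104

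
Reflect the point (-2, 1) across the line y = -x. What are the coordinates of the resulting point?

Reflection across line y = -x: (-2, 1) → (-1, 2)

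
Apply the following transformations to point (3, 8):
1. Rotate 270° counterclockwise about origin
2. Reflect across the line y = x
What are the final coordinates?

Step 1: Rotate 270° → (8, -3)
Step 2: Reflect across line y = x → (-3, 8)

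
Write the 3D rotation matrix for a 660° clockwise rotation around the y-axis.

Rotation matrix for clockwise 660° around y-axis:
A clockwise rotation by 660° is a counterclockwise rotation by -660°.
cos(-660°) = 1/2, sin(-660°) = √3/2
Result: [[1/2, 0, √3/2], [0, 1, 0], [-√3/2, 0, 1/2]]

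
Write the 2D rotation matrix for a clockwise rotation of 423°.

Rotation matrix formula: [[cos θ, -sin θ], [sin θ, cos θ]]
A clockwise rotation by 423° is equivalent to a counterclockwise rotation by -423°.
For θ = -423°:
cos(-423°) = 0.4540
sin(-423°) = -0.8910
Result: [[0.4540, 0.8910], [-0.8910, 0.4540]]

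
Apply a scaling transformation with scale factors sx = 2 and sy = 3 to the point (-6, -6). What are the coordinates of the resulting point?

Scaling matrix:
[[2, 0], [0, 3]]
Result: (-6 × 2, -6 × 3) = (-12, -18)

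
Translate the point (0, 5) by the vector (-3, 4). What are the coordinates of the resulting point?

Translation by (-3, 4) (homogeneous matrix [[1, 0, -3], [0, 1, 4], [0, 0, 1]]):
x' = 0 + -3 = -3
y' = 5 + 4 = 9
Result: (-3, 9)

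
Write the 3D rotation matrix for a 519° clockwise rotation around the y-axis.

Rotation matrix for clockwise 519° around y-axis:
A clockwise rotation by 519° is a counterclockwise rotation by -519°.
cos(-519°) = -0.9336, sin(-519°) = -0.3584
Result: [[-0.9336, 0, -0.3584], [0, 1, 0], [0.3584, 0, -0.9336]]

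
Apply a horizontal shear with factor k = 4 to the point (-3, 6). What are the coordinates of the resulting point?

Shear matrix for horizontal shear with factor k = 4:
[[1, 4], [0, 1]]
Result: (-3, 6) → (21, 6)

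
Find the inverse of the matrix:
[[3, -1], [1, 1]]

For [[a,b],[c,d]], inverse = (1/det)·[[d,-b],[-c,a]]
det = (3)(1) - (-1)(1) = 3 - -1 = 4
Inverse = (1/4)·[[1, 1], [-1, 3]]
= [[1/4, 1/4], [-1/4, 3/4]]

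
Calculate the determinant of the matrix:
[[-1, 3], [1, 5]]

For a 2×2 matrix [[a, b], [c, d]], det = ad - bc
det = (-1)(5) - (3)(1) = -5 - 3 = -8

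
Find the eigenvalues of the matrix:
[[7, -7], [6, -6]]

Characteristic equation: det(A - λI) = 0
λ² - (trace)λ + (det) = 0
trace = 7 + -6 = 1, det = (7)(-6) - (-7)(6) = 0
λ² - (1)λ + (0) = 0
λ = (1 ± √((1)² - 4·(0))) / 2 = (1 ± √1) / 2
Solving: λ = 0, 1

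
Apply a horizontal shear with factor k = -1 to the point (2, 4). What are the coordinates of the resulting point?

Shear matrix for horizontal shear with factor k = -1:
[[1, -1], [0, 1]]
Result: (2, 4) → (-2, 4)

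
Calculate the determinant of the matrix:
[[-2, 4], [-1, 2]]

For a 2×2 matrix [[a, b], [c, d]], det = ad - bc
det = (-2)(2) - (4)(-1) = -4 - -4 = 0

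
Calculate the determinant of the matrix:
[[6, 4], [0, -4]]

For a 2×2 matrix [[a, b], [c, d]], det = ad - bc
det = (6)(-4) - (4)(0) = -24 - 0 = -24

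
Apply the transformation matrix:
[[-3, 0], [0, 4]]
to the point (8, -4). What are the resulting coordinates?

Matrix multiplication:
[[-3, 0], [0, 4]] × [8, -4]ᵀ
= [(-3)(8) + (0)(-4), (0)(8) + (4)(-4)]ᵀ
= [-24, -16]ᵀ
Result: (-24, -16)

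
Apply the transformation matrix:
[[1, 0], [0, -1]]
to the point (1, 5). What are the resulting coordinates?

Matrix multiplication:
[[1, 0], [0, -1]] × [1, 5]ᵀ
= [(1)(1) + (0)(5), (0)(1) + (-1)(5)]ᵀ
= [1, -5]ᵀ
Result: (1, -5)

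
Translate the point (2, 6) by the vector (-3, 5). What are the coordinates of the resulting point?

Translation by (-3, 5) (homogeneous matrix [[1, 0, -3], [0, 1, 5], [0, 0, 1]]):
x' = 2 + -3 = -1
y' = 6 + 5 = 11
Result: (-1, 11)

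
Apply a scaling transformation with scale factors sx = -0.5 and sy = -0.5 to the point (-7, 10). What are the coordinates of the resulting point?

Scaling matrix:
[[-0.50, 0], [0, -0.50]]
Result: (-7 × -0.5, 10 × -0.5) = (3.5, -5)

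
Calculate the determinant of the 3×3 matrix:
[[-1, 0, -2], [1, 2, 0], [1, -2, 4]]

Expansion along first row:
det = -1·det([[2,0],[-2,4]]) - 0·det([[1,0],[1,4]]) + -2·det([[1,2],[1,-2]])
    = -1·(2·4 - 0·-2) - 0·(1·4 - 0·1) + -2·(1·-2 - 2·1)
    = -1·8 - 0·4 + -2·-4
    = -8 + 0 + 8 = 0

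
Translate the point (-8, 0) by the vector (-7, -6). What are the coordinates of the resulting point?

Translation by (-7, -6) (homogeneous matrix [[1, 0, -7], [0, 1, -6], [0, 0, 1]]):
x' = -8 + -7 = -15
y' = 0 + -6 = -6
Result: (-15, -6)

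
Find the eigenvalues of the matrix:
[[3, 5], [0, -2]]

Characteristic equation: det(A - λI) = 0
λ² - (trace)λ + (det) = 0
trace = 3 + -2 = 1, det = (3)(-2) - (5)(0) = -6
λ² - (1)λ + (-6) = 0
λ = (1 ± √((1)² - 4·(-6))) / 2 = (1 ± √25) / 2
Solving: λ = -2, 3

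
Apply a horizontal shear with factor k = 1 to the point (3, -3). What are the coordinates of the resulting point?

Shear matrix for horizontal shear with factor k = 1:
[[1, 1], [0, 1]]
Result: (3, -3) → (0, -3)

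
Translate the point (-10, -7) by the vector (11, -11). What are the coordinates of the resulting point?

Translation by (11, -11) (homogeneous matrix [[1, 0, 11], [0, 1, -11], [0, 0, 1]]):
x' = -10 + 11 = 1
y' = -7 + -11 = -18
Result: (1, -18)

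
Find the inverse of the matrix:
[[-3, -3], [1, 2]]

For [[a,b],[c,d]], inverse = (1/det)·[[d,-b],[-c,a]]
det = (-3)(2) - (-3)(1) = -6 - -3 = -3
Inverse = (1/-3)·[[2, 3], [-1, -3]]
= [[-2/3, -1], [1/3, 1]]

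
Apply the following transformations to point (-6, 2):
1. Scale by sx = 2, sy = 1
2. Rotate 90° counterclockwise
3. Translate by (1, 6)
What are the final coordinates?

Step 1: Scale → (-12, 2)
Step 2: Rotate 90° → (-2, -12)
Step 3: Translate → (-1, -6)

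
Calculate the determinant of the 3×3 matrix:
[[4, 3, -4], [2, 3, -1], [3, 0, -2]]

Expansion along first row:
det = 4·det([[3,-1],[0,-2]]) - 3·det([[2,-1],[3,-2]]) + -4·det([[2,3],[3,0]])
    = 4·(3·-2 - -1·0) - 3·(2·-2 - -1·3) + -4·(2·0 - 3·3)
    = 4·-6 - 3·-1 + -4·-9
    = -24 + 3 + 36 = 15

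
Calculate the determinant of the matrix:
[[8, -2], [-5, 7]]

For a 2×2 matrix [[a, b], [c, d]], det = ad - bc
det = (8)(7) - (-2)(-5) = 56 - 10 = 46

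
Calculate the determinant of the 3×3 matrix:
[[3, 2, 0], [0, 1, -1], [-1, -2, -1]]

Expansion along first row:
det = 3·det([[1,-1],[-2,-1]]) - 2·det([[0,-1],[-1,-1]]) + 0·det([[0,1],[-1,-2]])
    = 3·(1·-1 - -1·-2) - 2·(0·-1 - -1·-1) + 0·(0·-2 - 1·-1)
    = 3·-3 - 2·-1 + 0·1
    = -9 + 2 + 0 = -7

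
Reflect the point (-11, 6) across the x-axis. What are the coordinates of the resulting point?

Reflection across x-axis: (-11, 6) → (-11, -6)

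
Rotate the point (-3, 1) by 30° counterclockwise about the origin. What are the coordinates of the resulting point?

Rotation matrix for 30°: [[cos 30°, -sin 30°], [sin 30°, cos 30°]] ≈ [[0.866025, -0.500000], [0.500000, 0.866025]]
[[0.866025, -0.500000], [0.500000, 0.866025]] × [-3, 1]ᵀ ≈ [-3.0981, -0.6340]ᵀ
Result: (-3.0981, -0.6340)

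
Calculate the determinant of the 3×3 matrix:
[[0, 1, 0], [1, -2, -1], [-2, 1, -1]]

Expansion along first row:
det = 0·det([[-2,-1],[1,-1]]) - 1·det([[1,-1],[-2,-1]]) + 0·det([[1,-2],[-2,1]])
    = 0·(-2·-1 - -1·1) - 1·(1·-1 - -1·-2) + 0·(1·1 - -2·-2)
    = 0·3 - 1·-3 + 0·-3
    = 0 + 3 + 0 = 3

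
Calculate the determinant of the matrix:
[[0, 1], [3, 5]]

For a 2×2 matrix [[a, b], [c, d]], det = ad - bc
det = (0)(5) - (1)(3) = 0 - 3 = -3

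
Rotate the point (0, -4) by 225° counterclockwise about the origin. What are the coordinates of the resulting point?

Rotation matrix for 225°: [[cos 225°, -sin 225°], [sin 225°, cos 225°]] ≈ [[-0.707107, 0.707107], [-0.707107, -0.707107]]
[[-0.707107, 0.707107], [-0.707107, -0.707107]] × [0, -4]ᵀ ≈ [-2.8284, 2.8284]ᵀ
Result: (-2.8284, 2.8284)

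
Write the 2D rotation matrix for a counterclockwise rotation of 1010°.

Rotation matrix formula: [[cos θ, -sin θ], [sin θ, cos θ]]
For θ = 1010°:
cos(1010°) = 0.3420
sin(1010°) = -0.9397
Result: [[0.3420, 0.9397], [-0.9397, 0.3420]]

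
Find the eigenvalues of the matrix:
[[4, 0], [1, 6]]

Characteristic equation: det(A - λI) = 0
λ² - (trace)λ + (det) = 0
trace = 4 + 6 = 10, det = (4)(6) - (0)(1) = 24
λ² - (10)λ + (24) = 0
λ = (10 ± √((10)² - 4·(24))) / 2 = (10 ± √4) / 2
Solving: λ = 4, 6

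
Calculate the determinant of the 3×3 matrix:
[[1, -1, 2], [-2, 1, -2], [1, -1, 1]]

Expansion along first row:
det = 1·det([[1,-2],[-1,1]]) - -1·det([[-2,-2],[1,1]]) + 2·det([[-2,1],[1,-1]])
    = 1·(1·1 - -2·-1) - -1·(-2·1 - -2·1) + 2·(-2·-1 - 1·1)
    = 1·-1 - -1·0 + 2·1
    = -1 + 0 + 2 = 1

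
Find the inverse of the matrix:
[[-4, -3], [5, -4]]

For [[a,b],[c,d]], inverse = (1/det)·[[d,-b],[-c,a]]
det = (-4)(-4) - (-3)(5) = 16 - -15 = 31
Inverse = (1/31)·[[-4, 3], [-5, -4]]
= [[-4/31, 3/31], [-5/31, -4/31]]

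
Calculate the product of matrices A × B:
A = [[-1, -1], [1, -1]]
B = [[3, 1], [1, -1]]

Matrix multiplication:
C[0][0] = -1×3 + -1×1 = -4
C[0][1] = -1×1 + -1×-1 = 0
C[1][0] = 1×3 + -1×1 = 2
C[1][1] = 1×1 + -1×-1 = 2
Result: [[-4, 0], [2, 2]]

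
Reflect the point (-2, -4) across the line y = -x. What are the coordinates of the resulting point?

Reflection across line y = -x: (-2, -4) → (4, 2)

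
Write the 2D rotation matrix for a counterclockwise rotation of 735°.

Rotation matrix formula: [[cos θ, -sin θ], [sin θ, cos θ]]
For θ = 735°:
cos(735°) = 0.9659
sin(735°) = 0.2588
Result: [[0.9659, -0.2588], [0.2588, 0.9659]]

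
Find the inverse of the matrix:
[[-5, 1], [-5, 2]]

For [[a,b],[c,d]], inverse = (1/det)·[[d,-b],[-c,a]]
det = (-5)(2) - (1)(-5) = -10 - -5 = -5
Inverse = (1/-5)·[[2, -1], [5, -5]]
= [[-2/5, 1/5], [-1, 1]]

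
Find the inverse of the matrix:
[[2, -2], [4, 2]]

For [[a,b],[c,d]], inverse = (1/det)·[[d,-b],[-c,a]]
det = (2)(2) - (-2)(4) = 4 - -8 = 12
Inverse = (1/12)·[[2, 2], [-4, 2]]
= [[1/6, 1/6], [-1/3, 1/6]]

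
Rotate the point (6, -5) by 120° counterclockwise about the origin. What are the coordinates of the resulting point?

Rotation matrix for 120°: [[cos 120°, -sin 120°], [sin 120°, cos 120°]] ≈ [[-0.500000, -0.866025], [0.866025, -0.500000]]
[[-0.500000, -0.866025], [0.866025, -0.500000]] × [6, -5]ᵀ ≈ [1.3301, 7.6962]ᵀ
Result: (1.3301, 7.6962)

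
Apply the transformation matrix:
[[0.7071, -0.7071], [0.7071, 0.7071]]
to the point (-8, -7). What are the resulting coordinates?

Matrix multiplication:
[[0.7071, -0.7071], [0.7071, 0.7071]] × [-8, -7]ᵀ
= [(0.7071)(-8) + (-0.7071)(-7), (0.7071)(-8) + (0.7071)(-7)]ᵀ
= [-0.7071, -10.6065]ᵀ
Result: (-0.7071, -10.6065)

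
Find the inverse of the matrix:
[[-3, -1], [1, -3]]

For [[a,b],[c,d]], inverse = (1/det)·[[d,-b],[-c,a]]
det = (-3)(-3) - (-1)(1) = 9 - -1 = 10
Inverse = (1/10)·[[-3, 1], [-1, -3]]
= [[-3/10, 1/10], [-1/10, -3/10]]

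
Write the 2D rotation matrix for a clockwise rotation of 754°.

Rotation matrix formula: [[cos θ, -sin θ], [sin θ, cos θ]]
A clockwise rotation by 754° is equivalent to a counterclockwise rotation by -754°.
For θ = -754°:
cos(-754°) = 0.8290
sin(-754°) = -0.5592
Result: [[0.8290, 0.5592], [-0.5592, 0.8290]]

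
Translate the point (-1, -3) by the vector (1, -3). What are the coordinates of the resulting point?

Translation by (1, -3) (homogeneous matrix [[1, 0, 1], [0, 1, -3], [0, 0, 1]]):
x' = -1 + 1 = 0
y' = -3 + -3 = -6
Result: (0, -6)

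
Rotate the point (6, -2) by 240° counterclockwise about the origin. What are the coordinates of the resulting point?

Rotation matrix for 240°: [[cos 240°, -sin 240°], [sin 240°, cos 240°]] ≈ [[-0.500000, 0.866025], [-0.866025, -0.500000]]
[[-0.500000, 0.866025], [-0.866025, -0.500000]] × [6, -2]ᵀ ≈ [-4.7321, -4.1962]ᵀ
Result: (-4.7321, -4.1962)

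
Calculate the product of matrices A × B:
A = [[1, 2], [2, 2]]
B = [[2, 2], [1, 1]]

Matrix multiplication:
C[0][0] = 1×2 + 2×1 = 4
C[0][1] = 1×2 + 2×1 = 4
C[1][0] = 2×2 + 2×1 = 6
C[1][1] = 2×2 + 2×1 = 6
Result: [[4, 4], [6, 6]]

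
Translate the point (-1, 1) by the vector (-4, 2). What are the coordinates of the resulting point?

Translation by (-4, 2) (homogeneous matrix [[1, 0, -4], [0, 1, 2], [0, 0, 1]]):
x' = -1 + -4 = -5
y' = 1 + 2 = 3
Result: (-5, 3)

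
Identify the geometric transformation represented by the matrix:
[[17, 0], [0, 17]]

This matrix represents: uniform scaling by factor 17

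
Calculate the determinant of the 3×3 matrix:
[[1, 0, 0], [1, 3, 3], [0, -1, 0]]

Expansion along first row:
det = 1·det([[3,3],[-1,0]]) - 0·det([[1,3],[0,0]]) + 0·det([[1,3],[0,-1]])
    = 1·(3·0 - 3·-1) - 0·(1·0 - 3·0) + 0·(1·-1 - 3·0)
    = 1·3 - 0·0 + 0·-1
    = 3 + 0 + 0 = 3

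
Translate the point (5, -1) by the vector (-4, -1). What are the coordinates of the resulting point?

Translation by (-4, -1) (homogeneous matrix [[1, 0, -4], [0, 1, -1], [0, 0, 1]]):
x' = 5 + -4 = 1
y' = -1 + -1 = -2
Result: (1, -2)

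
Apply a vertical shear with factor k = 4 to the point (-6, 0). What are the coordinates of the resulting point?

Shear matrix for vertical shear with factor k = 4:
[[1, 0], [4, 1]]
Result: (-6, 0) → (-6, -24)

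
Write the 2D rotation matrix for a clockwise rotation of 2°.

Rotation matrix formula: [[cos θ, -sin θ], [sin θ, cos θ]]
A clockwise rotation by 2° is equivalent to a counterclockwise rotation by -2°.
For θ = -2°:
cos(-2°) = 0.9994
sin(-2°) = -0.0349
Result: [[0.9994, 0.0349], [-0.0349, 0.9994]]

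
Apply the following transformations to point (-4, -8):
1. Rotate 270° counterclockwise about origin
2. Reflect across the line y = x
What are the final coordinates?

Step 1: Rotate 270° → (-8, 4)
Step 2: Reflect across line y = x → (4, -8)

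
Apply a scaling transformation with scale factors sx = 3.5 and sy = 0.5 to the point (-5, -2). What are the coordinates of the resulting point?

Scaling matrix:
[[3.50, 0], [0, 0.50]]
Result: (-5 × 3.5, -2 × 0.5) = (-17.5, -1)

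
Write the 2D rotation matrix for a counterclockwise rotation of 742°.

Rotation matrix formula: [[cos θ, -sin θ], [sin θ, cos θ]]
For θ = 742°:
cos(742°) = 0.9272
sin(742°) = 0.3746
Result: [[0.9272, -0.3746], [0.3746, 0.9272]]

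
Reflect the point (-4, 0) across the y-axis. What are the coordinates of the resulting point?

Reflection across y-axis: (-4, 0) → (4, 0)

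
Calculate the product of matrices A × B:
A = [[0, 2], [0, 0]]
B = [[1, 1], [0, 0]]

Matrix multiplication:
C[0][0] = 0×1 + 2×0 = 0
C[0][1] = 0×1 + 2×0 = 0
C[1][0] = 0×1 + 0×0 = 0
C[1][1] = 0×1 + 0×0 = 0
Result: [[0, 0], [0, 0]]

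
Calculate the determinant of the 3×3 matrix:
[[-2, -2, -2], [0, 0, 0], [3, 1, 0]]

Expansion along first row:
det = -2·det([[0,0],[1,0]]) - -2·det([[0,0],[3,0]]) + -2·det([[0,0],[3,1]])
    = -2·(0·0 - 0·1) - -2·(0·0 - 0·3) + -2·(0·1 - 0·3)
    = -2·0 - -2·0 + -2·0
    = 0 + 0 + 0 = 0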